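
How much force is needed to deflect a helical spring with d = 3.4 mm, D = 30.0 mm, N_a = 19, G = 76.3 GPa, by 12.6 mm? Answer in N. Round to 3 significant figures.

k = Gd⁴/(8D³N_a) = (76.3×10³)(3.4⁴)/(8·30.0³·19) = 2.4845 N/mm
F = k·δ = 2.4845 × 12.6 = 31.304 N

31.3 N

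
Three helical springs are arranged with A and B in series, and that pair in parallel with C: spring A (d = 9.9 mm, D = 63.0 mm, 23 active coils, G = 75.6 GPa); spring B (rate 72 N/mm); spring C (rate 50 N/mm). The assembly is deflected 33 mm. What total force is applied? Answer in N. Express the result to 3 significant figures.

2080 N

k_A = Gd⁴/(8D³N_a) = (75.6×10³)(9.9⁴)/(8·63.0³·23) = 15.784 N/mm
Springs A,B series: k_AB = 1/(1/15.784+1/72) = 12.946 N/mm; parallel with C: k_eq = 12.946+50 = 62.946 N/mm
F = k_eq·δ = 62.946·33 = 2077.2 N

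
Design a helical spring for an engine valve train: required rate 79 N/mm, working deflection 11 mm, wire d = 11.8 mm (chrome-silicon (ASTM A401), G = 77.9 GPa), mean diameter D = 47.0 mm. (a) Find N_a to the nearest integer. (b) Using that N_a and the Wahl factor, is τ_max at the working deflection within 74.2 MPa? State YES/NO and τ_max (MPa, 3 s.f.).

(a) 23 coils; (b) NO, τ_max = 89.1 MPa

N_a = Gd⁴/(8D³k) = (77.9×10³)(11.8⁴)/(8·47.0³·79) = 23.02 → N_a = 23
Actual rate k = Gd⁴/(8D³·23) = 79.06 N/mm
Working load F = kδ = 79.06·11 = 869.65 N
C = 47.0/11.8 = 3.9831; K_W = (4C−1)/(4C−4)+0.615/C = 1.4058
τ_max = K_W·8FD/(πd³) = 1.4058·63.349 = 89.057 MPa
τ_max > 74.2 MPa → exceeds allowable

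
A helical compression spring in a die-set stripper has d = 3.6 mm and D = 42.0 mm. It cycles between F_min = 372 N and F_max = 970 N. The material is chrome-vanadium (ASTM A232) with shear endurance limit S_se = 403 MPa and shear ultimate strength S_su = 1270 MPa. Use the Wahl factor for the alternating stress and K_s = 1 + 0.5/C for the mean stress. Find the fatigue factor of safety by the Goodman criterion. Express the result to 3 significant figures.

0.315

C = D/d = 42.0/3.6 = 11.6667; K_W = (4C−1)/(4C−4)+0.615/C = 1.1230; K_s = 1+0.5/C = 1.0429
F_a = (F_max−F_min)/2 = 299 N; F_m = (F_max+F_min)/2 = 671 N
τ_a = K_W·8F_aD/(πd³) = 1.1230 × 685.41 = 769.74 MPa
τ_m = K_s·8F_mD/(πd³) = 1.0429 × 1538.2 = 1604.1 MPa
Goodman: 1/n_f = τ_a/S_se + τ_m/S_su = 769.74/403 + 1604.1/1270 = 1.91002 + 1.26306 = 3.1731
n_f = 1/3.1731 = 0.3152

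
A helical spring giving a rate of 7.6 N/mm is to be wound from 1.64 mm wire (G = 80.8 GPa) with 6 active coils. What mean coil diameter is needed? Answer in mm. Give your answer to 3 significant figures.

11.7 mm

D = (Gd⁴/(8N_a·k))^(1/3) = (80.8×10³·1.64⁴/(8·6·7.6))^(1/3)
  = (1602.26)^(1/3) = 11.7016 mm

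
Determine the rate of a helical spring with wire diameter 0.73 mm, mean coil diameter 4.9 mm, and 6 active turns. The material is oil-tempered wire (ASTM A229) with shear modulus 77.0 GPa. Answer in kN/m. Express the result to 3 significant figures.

3.87 kN/m

k = Gd⁴/(8D³N_a) = (77.0×10³ × 0.73⁴) / (8 × 4.9³ × 6)
  = 21866.6 / 5647.15 = 3.8722 N/mm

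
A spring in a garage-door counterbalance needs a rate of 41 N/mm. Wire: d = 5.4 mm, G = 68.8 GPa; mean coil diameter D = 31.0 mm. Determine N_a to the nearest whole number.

6

N_a = Gd⁴/(8D³k) = (68.8×10³ × 5.4⁴)/(8 × 31.0³ × 41)
    = 5.8501e+07 / 9.77145e+06 = 5.987 → 6 coils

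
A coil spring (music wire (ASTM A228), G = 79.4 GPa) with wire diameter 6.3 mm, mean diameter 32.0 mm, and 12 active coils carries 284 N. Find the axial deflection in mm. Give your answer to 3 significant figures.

7.14 mm

k = Gd⁴/(8D³N_a) = (79.4×10³)(6.3⁴)/(8·32.0³·12) = 39.761 N/mm
δ = F/k = 284 / 39.761 = 7.1426 mm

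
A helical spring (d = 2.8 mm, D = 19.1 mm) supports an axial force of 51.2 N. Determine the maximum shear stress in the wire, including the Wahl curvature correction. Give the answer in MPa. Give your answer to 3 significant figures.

138 MPa

Spring index C = D/d = 19.1/2.8 = 6.8214
K_W = (4C−1)/(4C−4) + 0.615/C = 26.286/23.286 + 0.0902 = 1.2190
τ₀ = 8FD/(πd³) = 8·51.2·19.1/(π·2.8³) = 7823.36/68.964 = 113.44 MPa
τ_max = K·τ₀ = 1.2190 × 113.44 = 138.28 MPa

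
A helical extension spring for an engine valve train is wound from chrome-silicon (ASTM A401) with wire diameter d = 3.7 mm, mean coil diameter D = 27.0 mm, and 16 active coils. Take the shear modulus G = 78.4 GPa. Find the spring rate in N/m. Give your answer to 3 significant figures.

5830 N/m

k = Gd⁴/(8D³N_a) = (78.4×10³ × 3.7⁴) / (8 × 27.0³ × 16)
  = 1.46934e+07 / 2.51942e+06 = 5.8321 N/mm = 5832.1 N/m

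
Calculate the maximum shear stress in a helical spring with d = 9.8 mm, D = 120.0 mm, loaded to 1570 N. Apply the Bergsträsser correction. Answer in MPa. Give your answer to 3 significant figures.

565 MPa

Spring index C = D/d = 120.0/9.8 = 12.2449
K_B = (4C+2)/(4C−3) = 50.980/45.980 = 1.1087
τ₀ = 8FD/(πd³) = 8·1570·120.0/(π·9.8³) = 1.5072e+06/2956.8 = 509.73 MPa
τ_max = K·τ₀ = 1.1087 × 509.73 = 565.16 MPa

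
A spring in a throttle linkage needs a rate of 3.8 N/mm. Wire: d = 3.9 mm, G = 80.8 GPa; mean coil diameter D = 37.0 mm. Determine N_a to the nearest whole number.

N_a = Gd⁴/(8D³k) = (80.8×10³ × 3.9⁴)/(8 × 37.0³ × 3.8)
    = 1.86926e+07 / 1.53985e+06 = 12.14 → 12 coils

12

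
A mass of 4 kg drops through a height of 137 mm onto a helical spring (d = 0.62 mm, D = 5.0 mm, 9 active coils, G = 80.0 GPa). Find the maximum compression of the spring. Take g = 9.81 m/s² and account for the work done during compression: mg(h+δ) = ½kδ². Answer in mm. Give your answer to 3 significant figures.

125 mm

k = Gd⁴/(8D³N_a) = (80.0×10³)(0.62⁴)/(8·5.0³·9) = 1.3135 N/mm
W = mg = 4 × 9.81 = 39.24 N
½kδ² − Wδ − Wh = 0 → δ = (W + √(W² + 2kWh))/k
δ = (39.24 + √(1539.8 + 14121.9))/1.3135 = (39.24 + 125.15)/1.3135 = 125.16 mm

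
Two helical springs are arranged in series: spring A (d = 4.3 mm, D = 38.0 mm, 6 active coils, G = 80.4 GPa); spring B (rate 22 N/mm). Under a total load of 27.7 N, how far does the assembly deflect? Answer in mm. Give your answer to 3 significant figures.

k_A = Gd⁴/(8D³N_a) = (80.4×10³)(4.3⁴)/(8·38.0³·6) = 10.436 N/mm
Series: 1/k_eq = 1/10.436 + 1/22 = 0.14128; k_eq = 7.0783 N/mm
δ = F/k_eq = 27.7/7.0783 = 3.9133 mm

3.91 mm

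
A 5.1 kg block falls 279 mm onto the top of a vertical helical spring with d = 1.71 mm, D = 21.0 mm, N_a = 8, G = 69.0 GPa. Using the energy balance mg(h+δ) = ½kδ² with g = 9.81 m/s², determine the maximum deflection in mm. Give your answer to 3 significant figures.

k = Gd⁴/(8D³N_a) = (69.0×10³)(1.71⁴)/(8·21.0³·8) = 0.9954 N/mm
W = mg = 5.1 × 9.81 = 50.031 N
½kδ² − Wδ − Wh = 0 → δ = (W + √(W² + 2kWh))/k
δ = (50.031 + √(2503.1 + 27788.8))/0.9954 = (50.031 + 174.05)/0.9954 = 225.11 mm

225 mm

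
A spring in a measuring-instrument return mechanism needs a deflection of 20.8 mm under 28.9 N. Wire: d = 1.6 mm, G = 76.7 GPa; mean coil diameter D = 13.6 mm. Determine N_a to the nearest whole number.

18

Required rate k = F/δ = 28.9/20.8 = 1.3894 N/mm
N_a = Gd⁴/(8D³k) = (76.7×10³ × 1.6⁴)/(8 × 13.6³ × 1.3894)
    = 502661 / 27960.3 = 17.98 → 18 coils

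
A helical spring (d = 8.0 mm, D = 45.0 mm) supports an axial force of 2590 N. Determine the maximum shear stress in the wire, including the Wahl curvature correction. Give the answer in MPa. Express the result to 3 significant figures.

737 MPa

Spring index C = D/d = 45.0/8.0 = 5.6250
K_W = (4C−1)/(4C−4) + 0.615/C = 21.500/18.500 + 0.1093 = 1.2715
τ₀ = 8FD/(πd³) = 8·2590·45.0/(π·8.0³) = 932400/1608.5 = 579.67 MPa
τ_max = K·τ₀ = 1.2715 × 579.67 = 737.05 MPa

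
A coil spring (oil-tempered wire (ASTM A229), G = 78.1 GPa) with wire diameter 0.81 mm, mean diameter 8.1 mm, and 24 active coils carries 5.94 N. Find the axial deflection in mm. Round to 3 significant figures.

18.0 mm

k = Gd⁴/(8D³N_a) = (78.1×10³)(0.81⁴)/(8·8.1³·24) = 0.32948 N/mm
δ = F/k = 5.94 / 0.32948 = 18.028 mm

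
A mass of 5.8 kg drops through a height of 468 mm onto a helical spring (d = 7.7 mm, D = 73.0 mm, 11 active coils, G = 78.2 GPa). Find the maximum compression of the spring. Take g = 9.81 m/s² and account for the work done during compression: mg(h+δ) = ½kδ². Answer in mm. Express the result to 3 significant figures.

88.8 mm

k = Gd⁴/(8D³N_a) = (78.2×10³)(7.7⁴)/(8·73.0³·11) = 8.0301 N/mm
W = mg = 5.8 × 9.81 = 56.898 N
½kδ² − Wδ − Wh = 0 → δ = (W + √(W² + 2kWh))/k
δ = (56.898 + √(3237.4 + 427653))/8.0301 = (56.898 + 656.42)/8.0301 = 88.831 mm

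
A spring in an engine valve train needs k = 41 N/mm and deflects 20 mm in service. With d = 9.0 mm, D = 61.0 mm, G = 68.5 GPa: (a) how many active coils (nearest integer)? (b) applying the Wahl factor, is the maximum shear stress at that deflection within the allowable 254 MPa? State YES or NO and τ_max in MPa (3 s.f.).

(a) 6 coils; (b) YES, τ_max = 215 MPa

N_a = Gd⁴/(8D³k) = (68.5×10³)(9.0⁴)/(8·61.0³·41) = 6.037 → N_a = 6
Actual rate k = Gd⁴/(8D³·6) = 41.251 N/mm
Working load F = kδ = 41.251·20 = 825.01 N
C = 61.0/9.0 = 6.7778; K_W = (4C−1)/(4C−4)+0.615/C = 1.2205
τ_max = K_W·8FD/(πd³) = 1.2205·175.79 = 214.56 MPa
τ_max ≤ 254 MPa → acceptable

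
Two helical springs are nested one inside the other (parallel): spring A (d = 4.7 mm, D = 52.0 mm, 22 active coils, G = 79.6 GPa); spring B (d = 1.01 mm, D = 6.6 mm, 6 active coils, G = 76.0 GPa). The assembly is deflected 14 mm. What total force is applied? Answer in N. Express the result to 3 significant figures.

102 N

k_A = Gd⁴/(8D³N_a) = (79.6×10³)(4.7⁴)/(8·52.0³·22) = 1.5696 N/mm
k_B = Gd⁴/(8D³N_a) = (76.0×10³)(1.01⁴)/(8·6.6³·6) = 5.7309 N/mm
Parallel: k_eq = 1.5696 + 5.7309 = 7.3005 N/mm
F = k_eq·δ = 7.3005·14 = 102.21 N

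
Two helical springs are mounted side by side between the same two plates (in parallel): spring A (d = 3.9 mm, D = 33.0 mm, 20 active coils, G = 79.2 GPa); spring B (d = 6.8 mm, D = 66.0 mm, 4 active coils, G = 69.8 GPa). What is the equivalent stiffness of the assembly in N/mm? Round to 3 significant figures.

19.4 N/mm

k_A = Gd⁴/(8D³N_a) = (79.2×10³)(3.9⁴)/(8·33.0³·20) = 3.1866 N/mm
k_B = Gd⁴/(8D³N_a) = (69.8×10³)(6.8⁴)/(8·66.0³·4) = 16.222 N/mm
Parallel: k_eq = 3.1866 + 16.222 = 19.409 N/mm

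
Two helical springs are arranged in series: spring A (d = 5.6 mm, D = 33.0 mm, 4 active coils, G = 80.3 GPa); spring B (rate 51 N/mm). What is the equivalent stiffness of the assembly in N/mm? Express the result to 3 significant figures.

k_A = Gd⁴/(8D³N_a) = (80.3×10³)(5.6⁴)/(8·33.0³·4) = 68.671 N/mm
Series: 1/k_eq = 1/68.671 + 1/51 = 0.03417; k_eq = 29.265 N/mm

29.3 N/mm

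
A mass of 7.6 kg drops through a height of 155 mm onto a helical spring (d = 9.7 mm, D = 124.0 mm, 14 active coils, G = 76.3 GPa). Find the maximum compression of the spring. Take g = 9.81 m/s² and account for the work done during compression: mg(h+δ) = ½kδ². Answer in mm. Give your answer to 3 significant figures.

k = Gd⁴/(8D³N_a) = (76.3×10³)(9.7⁴)/(8·124.0³·14) = 3.1632 N/mm
W = mg = 7.6 × 9.81 = 74.556 N
½kδ² − Wδ − Wh = 0 → δ = (W + √(W² + 2kWh))/k
δ = (74.556 + √(5558.6 + 73109.3))/3.1632 = (74.556 + 280.48)/3.1632 = 112.24 mm

112 mm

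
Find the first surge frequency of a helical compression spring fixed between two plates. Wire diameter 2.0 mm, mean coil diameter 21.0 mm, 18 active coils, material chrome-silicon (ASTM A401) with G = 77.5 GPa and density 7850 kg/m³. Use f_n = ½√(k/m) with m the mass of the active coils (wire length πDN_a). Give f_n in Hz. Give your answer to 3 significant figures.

89.1 Hz

k = Gd⁴/(8D³N_a) = (77.5×10³)(2.0⁴)/(8·21.0³·18) = 0.92983 N/mm = 929.83 N/m
Wire length L = πDN_a = π·21.0·18 = 1187.5 mm
m = ρ·(πd²/4)·L = 7850 × 3.1416×10⁻⁶ m² × 1.1875 m = 0.029286 kg
f_n = ½√(k/m) = 0.5·√(929.83/0.029286) = 0.5·√(31750) = 89.092 Hz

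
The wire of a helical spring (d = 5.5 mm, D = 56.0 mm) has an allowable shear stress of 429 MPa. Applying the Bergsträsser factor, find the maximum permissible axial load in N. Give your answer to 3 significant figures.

442 N

C = D/d = 56.0/5.5 = 10.1818
K_B = (4C+2)/(4C−3) = 42.727/37.727 = 1.1325
τ_max = K·8FD/(πd³) → F_max = τ_allow·πd³/(8DK)
F_max = 429·π·5.5³/(8·56.0·1.1325) = 2.2423e+05/507.37 = 441.94 N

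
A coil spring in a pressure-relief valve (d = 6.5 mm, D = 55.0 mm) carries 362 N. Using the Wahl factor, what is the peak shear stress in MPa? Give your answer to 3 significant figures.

217 MPa

Spring index C = D/d = 55.0/6.5 = 8.4615
K_W = (4C−1)/(4C−4) + 0.615/C = 32.846/29.846 + 0.0727 = 1.1732
τ₀ = 8FD/(πd³) = 8·362·55.0/(π·6.5³) = 159280/862.76 = 184.62 MPa
τ_max = K·τ₀ = 1.1732 × 184.62 = 216.59 MPa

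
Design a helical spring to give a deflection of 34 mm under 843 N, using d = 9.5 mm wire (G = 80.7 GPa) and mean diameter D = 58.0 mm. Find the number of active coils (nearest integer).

17

Required rate k = F/δ = 843/34 = 24.794 N/mm
N_a = Gd⁴/(8D³k) = (80.7×10³ × 9.5⁴)/(8 × 58.0³ × 24.794)
    = 6.57307e+08 / 3.8701e+07 = 16.98 → 17 coils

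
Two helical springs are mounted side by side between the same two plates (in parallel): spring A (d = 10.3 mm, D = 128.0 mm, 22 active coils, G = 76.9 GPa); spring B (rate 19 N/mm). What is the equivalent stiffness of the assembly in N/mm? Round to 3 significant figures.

k_A = Gd⁴/(8D³N_a) = (76.9×10³)(10.3⁴)/(8·128.0³·22) = 2.3449 N/mm
Parallel: k_eq = 2.3449 + 19 = 21.345 N/mm

21.3 N/mm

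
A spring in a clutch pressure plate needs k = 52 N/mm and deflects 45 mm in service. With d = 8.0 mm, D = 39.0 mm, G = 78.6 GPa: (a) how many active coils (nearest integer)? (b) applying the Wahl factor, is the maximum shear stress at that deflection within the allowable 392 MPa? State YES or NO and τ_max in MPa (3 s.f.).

N_a = Gd⁴/(8D³k) = (78.6×10³)(8.0⁴)/(8·39.0³·52) = 13.05 → N_a = 13
Actual rate k = Gd⁴/(8D³·13) = 52.186 N/mm
Working load F = kδ = 52.186·45 = 2348.4 N
C = 39.0/8.0 = 4.8750; K_W = (4C−1)/(4C−4)+0.615/C = 1.3197
τ_max = K_W·8FD/(πd³) = 1.3197·455.51 = 601.14 MPa
τ_max > 392 MPa → exceeds allowable

(a) 13 coils; (b) NO, τ_max = 601 MPa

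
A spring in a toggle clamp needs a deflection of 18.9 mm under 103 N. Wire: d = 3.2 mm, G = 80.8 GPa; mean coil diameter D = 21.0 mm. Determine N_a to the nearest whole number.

Required rate k = F/δ = 103/18.9 = 5.4497 N/mm
N_a = Gd⁴/(8D³k) = (80.8×10³ × 3.2⁴)/(8 × 21.0³ × 5.4497)
    = 8.47249e+06 / 403760 = 20.98 → 21 coils

21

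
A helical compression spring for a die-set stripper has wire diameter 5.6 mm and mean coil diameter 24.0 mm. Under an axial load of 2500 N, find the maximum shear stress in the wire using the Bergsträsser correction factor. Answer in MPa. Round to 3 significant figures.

Spring index C = D/d = 24.0/5.6 = 4.2857
K_B = (4C+2)/(4C−3) = 19.143/14.143 = 1.3535
τ₀ = 8FD/(πd³) = 8·2500·24.0/(π·5.6³) = 480000/551.71 = 870.02 MPa
τ_max = K·τ₀ = 1.3535 × 870.02 = 1177.6 MPa

1180 MPa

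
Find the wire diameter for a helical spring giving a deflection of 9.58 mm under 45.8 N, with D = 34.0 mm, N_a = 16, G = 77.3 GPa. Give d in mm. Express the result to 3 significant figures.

4.20 mm

Required rate k = F/δ = 45.8/9.58 = 4.7808 N/mm
d = (8D³N_a·k / G)^(1/4) = (8·34.0³·16·4.7808 / (77.3×10³))^0.25
  = (311.15)^0.25 = 4.1999 mm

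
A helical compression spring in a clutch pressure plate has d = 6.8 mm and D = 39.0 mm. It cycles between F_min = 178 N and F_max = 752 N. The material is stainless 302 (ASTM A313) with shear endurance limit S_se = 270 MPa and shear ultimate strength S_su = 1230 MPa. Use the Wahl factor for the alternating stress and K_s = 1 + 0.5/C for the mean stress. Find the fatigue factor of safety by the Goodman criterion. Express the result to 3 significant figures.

C = D/d = 39.0/6.8 = 5.7353; K_W = (4C−1)/(4C−4)+0.615/C = 1.2656; K_s = 1+0.5/C = 1.0872
F_a = (F_max−F_min)/2 = 287 N; F_m = (F_max+F_min)/2 = 465 N
τ_a = K_W·8F_aD/(πd³) = 1.2656 × 90.648 = 114.73 MPa
τ_m = K_s·8F_mD/(πd³) = 1.0872 × 146.87 = 159.67 MPa
Goodman: 1/n_f = τ_a/S_se + τ_m/S_su = 114.73/270 + 159.67/1230 = 0.42491 + 0.12982 = 0.55473
n_f = 1/0.55473 = 1.803

1.80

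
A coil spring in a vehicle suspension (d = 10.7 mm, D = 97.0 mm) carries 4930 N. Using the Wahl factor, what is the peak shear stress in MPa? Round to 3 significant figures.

Spring index C = D/d = 97.0/10.7 = 9.0654
K_W = (4C−1)/(4C−4) + 0.615/C = 35.262/32.262 + 0.0678 = 1.1608
τ₀ = 8FD/(πd³) = 8·4930·97.0/(π·10.7³) = 3.82568e+06/3848.6 = 994.05 MPa
τ_max = K·τ₀ = 1.1608 × 994.05 = 1153.9 MPa

1150 MPa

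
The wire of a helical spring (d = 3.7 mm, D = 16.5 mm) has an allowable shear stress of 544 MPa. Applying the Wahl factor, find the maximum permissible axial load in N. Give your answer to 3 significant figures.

484 N

C = D/d = 16.5/3.7 = 4.4595
K_W = (4C−1)/(4C−4) + 0.615/C = 16.838/13.838 + 0.1379 = 1.3547
τ_max = K·8FD/(πd³) → F_max = τ_allow·πd³/(8DK)
F_max = 544·π·3.7³/(8·16.5·1.3547) = 86567/178.82 = 484.1 N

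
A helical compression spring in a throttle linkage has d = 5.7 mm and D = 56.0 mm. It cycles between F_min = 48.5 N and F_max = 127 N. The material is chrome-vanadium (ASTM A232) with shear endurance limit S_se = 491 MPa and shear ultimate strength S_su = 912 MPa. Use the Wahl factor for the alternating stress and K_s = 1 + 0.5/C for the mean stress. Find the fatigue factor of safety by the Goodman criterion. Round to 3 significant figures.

C = D/d = 56.0/5.7 = 9.8246; K_W = (4C−1)/(4C−4)+0.615/C = 1.1476; K_s = 1+0.5/C = 1.0509
F_a = (F_max−F_min)/2 = 39.25 N; F_m = (F_max+F_min)/2 = 87.75 N
τ_a = K_W·8F_aD/(πd³) = 1.1476 × 30.223 = 34.684 MPa
τ_m = K_s·8F_mD/(πd³) = 1.0509 × 67.569 = 71.008 MPa
Goodman: 1/n_f = τ_a/S_se + τ_m/S_su = 34.684/491 + 71.008/912 = 0.07064 + 0.07786 = 0.1485
n_f = 1/0.1485 = 6.734

6.73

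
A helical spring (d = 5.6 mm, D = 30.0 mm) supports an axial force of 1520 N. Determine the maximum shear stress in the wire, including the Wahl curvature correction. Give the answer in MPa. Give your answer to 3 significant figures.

Spring index C = D/d = 30.0/5.6 = 5.3571
K_W = (4C−1)/(4C−4) + 0.615/C = 20.429/17.429 + 0.1148 = 1.2869
τ₀ = 8FD/(πd³) = 8·1520·30.0/(π·5.6³) = 364800/551.71 = 661.21 MPa
τ_max = K·τ₀ = 1.2869 × 661.21 = 850.93 MPa

851 MPa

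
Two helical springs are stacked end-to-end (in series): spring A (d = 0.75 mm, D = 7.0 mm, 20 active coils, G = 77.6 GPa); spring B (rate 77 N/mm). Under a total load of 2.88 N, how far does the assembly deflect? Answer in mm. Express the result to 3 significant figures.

k_A = Gd⁴/(8D³N_a) = (77.6×10³)(0.75⁴)/(8·7.0³·20) = 0.4474 N/mm
Series: 1/k_eq = 1/0.4474 + 1/77 = 2.2481; k_eq = 0.44481 N/mm
δ = F/k_eq = 2.88/0.44481 = 6.4746 mm

6.47 mm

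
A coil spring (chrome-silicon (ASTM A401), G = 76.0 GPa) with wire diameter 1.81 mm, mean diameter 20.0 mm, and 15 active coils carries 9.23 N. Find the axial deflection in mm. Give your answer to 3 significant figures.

10.9 mm

k = Gd⁴/(8D³N_a) = (76.0×10³)(1.81⁴)/(8·20.0³·15) = 0.84968 N/mm
δ = F/k = 9.23 / 0.84968 = 10.863 mm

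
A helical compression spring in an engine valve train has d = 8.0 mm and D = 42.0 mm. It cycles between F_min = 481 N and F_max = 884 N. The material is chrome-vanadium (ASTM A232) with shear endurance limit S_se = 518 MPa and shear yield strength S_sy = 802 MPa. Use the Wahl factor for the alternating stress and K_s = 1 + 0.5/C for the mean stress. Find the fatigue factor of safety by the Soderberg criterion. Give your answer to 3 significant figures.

3.34

C = D/d = 42.0/8.0 = 5.2500; K_W = (4C−1)/(4C−4)+0.615/C = 1.2936; K_s = 1+0.5/C = 1.0952
F_a = (F_max−F_min)/2 = 201.5 N; F_m = (F_max+F_min)/2 = 682.5 N
τ_a = K_W·8F_aD/(πd³) = 1.2936 × 42.092 = 54.45 MPa
τ_m = K_s·8F_mD/(πd³) = 1.0952 × 142.57 = 156.15 MPa
Soderberg: 1/n_f = τ_a/S_se + τ_m/S_sy = 54.45/518 + 156.15/802 = 0.10512 + 0.19470 = 0.29981
n_f = 1/0.29981 = 3.335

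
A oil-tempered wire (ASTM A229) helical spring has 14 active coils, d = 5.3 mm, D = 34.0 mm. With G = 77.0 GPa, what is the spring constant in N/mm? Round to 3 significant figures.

13.8 N/mm

k = Gd⁴/(8D³N_a) = (77.0×10³ × 5.3⁴) / (8 × 34.0³ × 14)
  = 6.07567e+07 / 4.40205e+06 = 13.802 N/mm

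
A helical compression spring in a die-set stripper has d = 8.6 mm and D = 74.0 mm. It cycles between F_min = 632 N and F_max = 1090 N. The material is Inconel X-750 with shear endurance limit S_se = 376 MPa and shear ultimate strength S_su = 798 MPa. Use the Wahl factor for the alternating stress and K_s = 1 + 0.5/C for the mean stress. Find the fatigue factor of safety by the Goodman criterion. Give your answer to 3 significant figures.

1.82

C = D/d = 74.0/8.6 = 8.6047; K_W = (4C−1)/(4C−4)+0.615/C = 1.1701; K_s = 1+0.5/C = 1.0581
F_a = (F_max−F_min)/2 = 229 N; F_m = (F_max+F_min)/2 = 861 N
τ_a = K_W·8F_aD/(πd³) = 1.1701 × 67.844 = 79.384 MPa
τ_m = K_s·8F_mD/(πd³) = 1.0581 × 255.08 = 269.9 MPa
Goodman: 1/n_f = τ_a/S_se + τ_m/S_su = 79.384/376 + 269.9/798 = 0.21113 + 0.33823 = 0.54935
n_f = 1/0.54935 = 1.82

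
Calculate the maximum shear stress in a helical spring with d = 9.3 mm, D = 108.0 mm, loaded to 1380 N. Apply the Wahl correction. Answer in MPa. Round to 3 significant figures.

530 MPa

Spring index C = D/d = 108.0/9.3 = 11.6129
K_W = (4C−1)/(4C−4) + 0.615/C = 45.452/42.452 + 0.0530 = 1.1236
τ₀ = 8FD/(πd³) = 8·1380·108.0/(π·9.3³) = 1.19232e+06/2527 = 471.84 MPa
τ_max = K·τ₀ = 1.1236 × 471.84 = 530.17 MPa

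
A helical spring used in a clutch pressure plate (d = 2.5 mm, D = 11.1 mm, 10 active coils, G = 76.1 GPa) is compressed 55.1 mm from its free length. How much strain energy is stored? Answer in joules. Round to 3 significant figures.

41.2 J

k = Gd⁴/(8D³N_a) = (76.1×10³)(2.5⁴)/(8·11.1³·10) = 27.17 N/mm
U = ½kδ² = 0.5 × 27.17 × 55.1² = 41244 N·mm = 41.244 J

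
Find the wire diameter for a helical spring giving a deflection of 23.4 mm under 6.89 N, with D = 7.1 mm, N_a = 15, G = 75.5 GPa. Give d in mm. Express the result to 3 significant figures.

0.640 mm

Required rate k = F/δ = 6.89/23.4 = 0.29444 N/mm
d = (8D³N_a·k / G)^(1/4) = (8·7.1³·15·0.29444 / (75.5×10³))^0.25
  = (0.1675)^0.25 = 0.6397 mm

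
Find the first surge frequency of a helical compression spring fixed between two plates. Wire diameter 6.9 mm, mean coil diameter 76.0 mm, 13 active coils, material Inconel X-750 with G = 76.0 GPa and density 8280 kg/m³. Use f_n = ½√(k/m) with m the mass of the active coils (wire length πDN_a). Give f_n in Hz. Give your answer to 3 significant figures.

k = Gd⁴/(8D³N_a) = (76.0×10³)(6.9⁴)/(8·76.0³·13) = 3.7734 N/mm = 3773.4 N/m
Wire length L = πDN_a = π·76.0·13 = 3103.9 mm
m = ρ·(πd²/4)·L = 8280 × 37.393×10⁻⁶ m² × 3.1039 m = 0.961 kg
f_n = ½√(k/m) = 0.5·√(3773.4/0.961) = 0.5·√(3926.5) = 31.331 Hz

31.3 Hz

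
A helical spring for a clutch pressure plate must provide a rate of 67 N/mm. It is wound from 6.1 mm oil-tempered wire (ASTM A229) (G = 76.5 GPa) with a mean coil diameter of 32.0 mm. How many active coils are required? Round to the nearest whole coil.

N_a = Gd⁴/(8D³k) = (76.5×10³ × 6.1⁴)/(8 × 32.0³ × 67)
    = 1.05921e+08 / 1.75636e+07 = 6.031 → 6 coils

6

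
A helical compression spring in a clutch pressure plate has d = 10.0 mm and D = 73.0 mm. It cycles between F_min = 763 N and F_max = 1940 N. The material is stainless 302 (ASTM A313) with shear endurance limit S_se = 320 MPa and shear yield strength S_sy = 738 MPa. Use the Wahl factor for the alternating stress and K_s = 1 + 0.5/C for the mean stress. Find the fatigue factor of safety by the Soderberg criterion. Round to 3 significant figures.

1.29

C = D/d = 73.0/10.0 = 7.3000; K_W = (4C−1)/(4C−4)+0.615/C = 1.2033; K_s = 1+0.5/C = 1.0685
F_a = (F_max−F_min)/2 = 588.5 N; F_m = (F_max+F_min)/2 = 1351.5 N
τ_a = K_W·8F_aD/(πd³) = 1.2033 × 109.4 = 131.64 MPa
τ_m = K_s·8F_mD/(πd³) = 1.0685 × 251.23 = 268.44 MPa
Soderberg: 1/n_f = τ_a/S_se + τ_m/S_sy = 131.64/320 + 268.44/738 = 0.41137 + 0.36374 = 0.77511
n_f = 1/0.77511 = 1.29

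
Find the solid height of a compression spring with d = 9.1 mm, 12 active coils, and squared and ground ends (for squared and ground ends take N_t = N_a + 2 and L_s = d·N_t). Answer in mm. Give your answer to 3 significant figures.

127 mm

squared and ground ends: N_t = N_a + 2 = 12 + 2 = 14
L_s = d·N_t = 9.1 × 14 = 127.4 mm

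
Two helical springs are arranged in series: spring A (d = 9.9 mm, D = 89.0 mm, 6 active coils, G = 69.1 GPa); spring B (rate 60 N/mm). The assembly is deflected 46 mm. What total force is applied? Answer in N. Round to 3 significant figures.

k_A = Gd⁴/(8D³N_a) = (69.1×10³)(9.9⁴)/(8·89.0³·6) = 19.616 N/mm
Series: 1/k_eq = 1/19.616 + 1/60 = 0.067646; k_eq = 14.783 N/mm
F = k_eq·δ = 14.783·46 = 680.01 N

680 N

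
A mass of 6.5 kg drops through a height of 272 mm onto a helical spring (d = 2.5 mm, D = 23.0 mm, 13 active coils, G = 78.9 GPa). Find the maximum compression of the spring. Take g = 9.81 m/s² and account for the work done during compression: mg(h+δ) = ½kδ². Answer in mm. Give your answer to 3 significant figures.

k = Gd⁴/(8D³N_a) = (78.9×10³)(2.5⁴)/(8·23.0³·13) = 2.4357 N/mm
W = mg = 6.5 × 9.81 = 63.765 N
½kδ² − Wδ − Wh = 0 → δ = (W + √(W² + 2kWh))/k
δ = (63.765 + √(4066 + 84489.2))/2.4357 = (63.765 + 297.58)/2.4357 = 148.36 mm

148 mm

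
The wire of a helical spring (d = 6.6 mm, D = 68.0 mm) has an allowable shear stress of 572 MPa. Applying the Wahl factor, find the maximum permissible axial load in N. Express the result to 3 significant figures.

833 N

C = D/d = 68.0/6.6 = 10.3030
K_W = (4C−1)/(4C−4) + 0.615/C = 40.212/37.212 + 0.0597 = 1.1403
τ_max = K·8FD/(πd³) → F_max = τ_allow·πd³/(8DK)
F_max = 572·π·6.6³/(8·68.0·1.1403) = 5.1663e+05/620.33 = 832.83 N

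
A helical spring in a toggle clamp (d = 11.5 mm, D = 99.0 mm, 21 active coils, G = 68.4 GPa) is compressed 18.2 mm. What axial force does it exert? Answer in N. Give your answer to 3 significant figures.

k = Gd⁴/(8D³N_a) = (68.4×10³)(11.5⁴)/(8·99.0³·21) = 7.3389 N/mm
F = k·δ = 7.3389 × 18.2 = 133.57 N

134 N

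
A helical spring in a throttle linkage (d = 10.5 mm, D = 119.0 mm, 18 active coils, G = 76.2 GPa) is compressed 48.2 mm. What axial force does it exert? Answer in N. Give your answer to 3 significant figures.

184 N

k = Gd⁴/(8D³N_a) = (76.2×10³)(10.5⁴)/(8·119.0³·18) = 3.8169 N/mm
F = k·δ = 3.8169 × 48.2 = 183.97 N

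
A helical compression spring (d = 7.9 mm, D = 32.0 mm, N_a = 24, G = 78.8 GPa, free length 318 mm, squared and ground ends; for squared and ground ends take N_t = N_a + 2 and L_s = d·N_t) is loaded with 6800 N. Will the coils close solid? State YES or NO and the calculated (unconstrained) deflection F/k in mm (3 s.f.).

k = Gd⁴/(8D³N_a) = (78.8×10³)(7.9⁴)/(8·32.0³·24) = 48.785 N/mm
N_t = 26; L_s = 7.9·26 = 205.4 mm; δ_solid = L₀ − L_s = 318 − 205.4 = 112.6 mm
δ = F/k = 6800/48.785 = 139.39 mm
δ ≥ δ_solid → spring goes solid

YES, δ = 139 mm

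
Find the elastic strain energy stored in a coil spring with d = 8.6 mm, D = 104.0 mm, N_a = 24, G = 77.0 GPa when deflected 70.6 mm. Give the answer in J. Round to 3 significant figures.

4.86 J

k = Gd⁴/(8D³N_a) = (77.0×10³)(8.6⁴)/(8·104.0³·24) = 1.9502 N/mm
U = ½kδ² = 0.5 × 1.9502 × 70.6² = 4860.3 N·mm = 4.8603 J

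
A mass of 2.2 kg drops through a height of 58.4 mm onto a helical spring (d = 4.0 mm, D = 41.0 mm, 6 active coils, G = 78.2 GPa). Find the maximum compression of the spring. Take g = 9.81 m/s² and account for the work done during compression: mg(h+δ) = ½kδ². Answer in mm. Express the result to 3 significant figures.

24.3 mm

k = Gd⁴/(8D³N_a) = (78.2×10³)(4.0⁴)/(8·41.0³·6) = 6.0514 N/mm
W = mg = 2.2 × 9.81 = 21.582 N
½kδ² − Wδ − Wh = 0 → δ = (W + √(W² + 2kWh))/k
δ = (21.582 + √(465.78 + 15254.2))/6.0514 = (21.582 + 125.38)/6.0514 = 24.286 mm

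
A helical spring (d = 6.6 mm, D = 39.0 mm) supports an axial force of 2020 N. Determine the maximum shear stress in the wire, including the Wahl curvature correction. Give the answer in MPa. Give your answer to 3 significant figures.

877 MPa

Spring index C = D/d = 39.0/6.6 = 5.9091
K_W = (4C−1)/(4C−4) + 0.615/C = 22.636/19.636 + 0.1041 = 1.2569
τ₀ = 8FD/(πd³) = 8·2020·39.0/(π·6.6³) = 630240/903.2 = 697.79 MPa
τ_max = K·τ₀ = 1.2569 × 697.79 = 877.02 MPa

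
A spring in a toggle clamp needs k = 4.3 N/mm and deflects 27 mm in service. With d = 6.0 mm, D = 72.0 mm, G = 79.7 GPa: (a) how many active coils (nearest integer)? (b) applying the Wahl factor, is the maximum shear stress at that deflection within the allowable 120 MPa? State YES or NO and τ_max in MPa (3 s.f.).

N_a = Gd⁴/(8D³k) = (79.7×10³)(6.0⁴)/(8·72.0³·4.3) = 8.045 → N_a = 8
Actual rate k = Gd⁴/(8D³·8) = 4.324 N/mm
Working load F = kδ = 4.324·27 = 116.75 N
C = 72.0/6.0 = 12.0000; K_W = (4C−1)/(4C−4)+0.615/C = 1.1194
τ_max = K_W·8FD/(πd³) = 1.1194·99.099 = 110.93 MPa
τ_max ≤ 120 MPa → acceptable

(a) 8 coils; (b) YES, τ_max = 111 MPa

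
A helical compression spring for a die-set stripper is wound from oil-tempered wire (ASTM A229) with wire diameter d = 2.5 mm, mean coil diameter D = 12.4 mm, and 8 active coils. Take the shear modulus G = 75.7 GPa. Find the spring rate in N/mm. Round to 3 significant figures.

24.2 N/mm

k = Gd⁴/(8D³N_a) = (75.7×10³ × 2.5⁴) / (8 × 12.4³ × 8)
  = 2.95703e+06 / 122024 = 24.233 N/mm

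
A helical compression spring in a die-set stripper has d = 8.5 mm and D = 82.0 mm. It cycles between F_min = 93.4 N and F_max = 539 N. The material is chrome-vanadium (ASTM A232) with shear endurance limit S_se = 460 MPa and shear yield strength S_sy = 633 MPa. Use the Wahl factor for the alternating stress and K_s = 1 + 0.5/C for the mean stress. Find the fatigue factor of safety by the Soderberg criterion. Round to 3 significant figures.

C = D/d = 82.0/8.5 = 9.6471; K_W = (4C−1)/(4C−4)+0.615/C = 1.1505; K_s = 1+0.5/C = 1.0518
F_a = (F_max−F_min)/2 = 222.8 N; F_m = (F_max+F_min)/2 = 316.2 N
τ_a = K_W·8F_aD/(πd³) = 1.1505 × 75.755 = 87.155 MPa
τ_m = K_s·8F_mD/(πd³) = 1.0518 × 107.51 = 113.08 MPa
Soderberg: 1/n_f = τ_a/S_se + τ_m/S_sy = 87.155/460 + 113.08/633 = 0.18947 + 0.17865 = 0.36812
n_f = 1/0.36812 = 2.717

2.72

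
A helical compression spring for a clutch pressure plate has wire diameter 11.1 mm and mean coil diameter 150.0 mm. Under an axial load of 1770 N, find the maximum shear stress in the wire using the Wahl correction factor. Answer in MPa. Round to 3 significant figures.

Spring index C = D/d = 150.0/11.1 = 13.5135
K_W = (4C−1)/(4C−4) + 0.615/C = 53.054/50.054 + 0.0455 = 1.1054
τ₀ = 8FD/(πd³) = 8·1770·150.0/(π·11.1³) = 2.124e+06/4296.5 = 494.35 MPa
τ_max = K·τ₀ = 1.1054 × 494.35 = 546.48 MPa

546 MPa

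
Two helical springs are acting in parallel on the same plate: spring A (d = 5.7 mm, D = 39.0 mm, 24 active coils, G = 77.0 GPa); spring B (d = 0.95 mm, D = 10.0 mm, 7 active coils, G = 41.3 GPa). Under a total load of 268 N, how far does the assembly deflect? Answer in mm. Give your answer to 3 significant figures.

k_A = Gd⁴/(8D³N_a) = (77.0×10³)(5.7⁴)/(8·39.0³·24) = 7.1367 N/mm
k_B = Gd⁴/(8D³N_a) = (41.3×10³)(0.95⁴)/(8·10.0³·7) = 0.6007 N/mm
Parallel: k_eq = 7.1367 + 0.6007 = 7.7374 N/mm
δ = F/k_eq = 268/7.7374 = 34.637 mm

34.6 mm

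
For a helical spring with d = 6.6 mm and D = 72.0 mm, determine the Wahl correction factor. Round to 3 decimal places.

C = D/d = 72.0/6.6 = 10.9091
K_W = (4C−1)/(4C−4) + 0.615/C = 42.636/39.636 + 0.0564 = 1.1321

1.132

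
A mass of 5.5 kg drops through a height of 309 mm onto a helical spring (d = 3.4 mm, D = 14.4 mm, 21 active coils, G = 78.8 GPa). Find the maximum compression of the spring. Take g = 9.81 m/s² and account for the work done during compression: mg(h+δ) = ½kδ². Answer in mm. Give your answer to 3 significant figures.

k = Gd⁴/(8D³N_a) = (78.8×10³)(3.4⁴)/(8·14.4³·21) = 20.992 N/mm
W = mg = 5.5 × 9.81 = 53.955 N
½kδ² − Wδ − Wh = 0 → δ = (W + √(W² + 2kWh))/k
δ = (53.955 + √(2911.1 + 699947))/20.992 = (53.955 + 838.37)/20.992 = 42.509 mm

42.5 mm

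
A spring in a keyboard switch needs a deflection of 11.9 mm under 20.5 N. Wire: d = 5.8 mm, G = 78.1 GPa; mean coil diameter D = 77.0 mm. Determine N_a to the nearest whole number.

14

Required rate k = F/δ = 20.5/11.9 = 1.7227 N/mm
N_a = Gd⁴/(8D³k) = (78.1×10³ × 5.8⁴)/(8 × 77.0³ × 1.7227)
    = 8.83818e+07 / 6.29172e+06 = 14.05 → 14 coils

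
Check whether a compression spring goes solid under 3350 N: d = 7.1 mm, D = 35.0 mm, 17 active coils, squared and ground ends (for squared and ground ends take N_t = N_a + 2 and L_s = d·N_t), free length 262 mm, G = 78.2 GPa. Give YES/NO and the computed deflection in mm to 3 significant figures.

k = Gd⁴/(8D³N_a) = (78.2×10³)(7.1⁴)/(8·35.0³·17) = 34.08 N/mm
N_t = 19; L_s = 7.1·19 = 134.9 mm; δ_solid = L₀ − L_s = 262 − 134.9 = 127.1 mm
δ = F/k = 3350/34.08 = 98.299 mm
δ < δ_solid → spring does not go solid

NO, δ = 98.3 mm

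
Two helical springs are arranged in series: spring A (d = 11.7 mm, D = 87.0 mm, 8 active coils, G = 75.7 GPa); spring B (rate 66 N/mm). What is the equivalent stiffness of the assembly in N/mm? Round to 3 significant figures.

22.3 N/mm

k_A = Gd⁴/(8D³N_a) = (75.7×10³)(11.7⁴)/(8·87.0³·8) = 33.659 N/mm
Series: 1/k_eq = 1/33.659 + 1/66 = 0.044861; k_eq = 22.291 N/mm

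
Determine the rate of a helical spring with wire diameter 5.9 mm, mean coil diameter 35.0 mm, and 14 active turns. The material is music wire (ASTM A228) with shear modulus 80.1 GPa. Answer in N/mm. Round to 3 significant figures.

k = Gd⁴/(8D³N_a) = (80.1×10³ × 5.9⁴) / (8 × 35.0³ × 14)
  = 9.70601e+07 / 4.802e+06 = 20.212 N/mm

20.2 N/mm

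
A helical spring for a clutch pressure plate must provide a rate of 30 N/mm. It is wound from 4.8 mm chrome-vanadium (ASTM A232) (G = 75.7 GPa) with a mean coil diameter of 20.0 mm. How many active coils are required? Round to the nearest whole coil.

N_a = Gd⁴/(8D³k) = (75.7×10³ × 4.8⁴)/(8 × 20.0³ × 30)
    = 4.01847e+07 / 1.92e+06 = 20.93 → 21 coils

21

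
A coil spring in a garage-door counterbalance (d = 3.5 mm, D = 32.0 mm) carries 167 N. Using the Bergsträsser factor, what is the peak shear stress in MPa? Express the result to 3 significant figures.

Spring index C = D/d = 32.0/3.5 = 9.1429
K_B = (4C+2)/(4C−3) = 38.571/33.571 = 1.1489
τ₀ = 8FD/(πd³) = 8·167·32.0/(π·3.5³) = 42752/134.7 = 317.4 MPa
τ_max = K·τ₀ = 1.1489 × 317.4 = 364.67 MPa

365 MPa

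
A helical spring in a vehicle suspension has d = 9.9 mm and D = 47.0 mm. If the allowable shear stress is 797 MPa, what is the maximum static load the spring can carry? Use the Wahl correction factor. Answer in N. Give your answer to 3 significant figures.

4860 N

C = D/d = 47.0/9.9 = 4.7475
K_W = (4C−1)/(4C−4) + 0.615/C = 17.990/14.990 + 0.1295 = 1.3297
τ_max = K·8FD/(πd³) → F_max = τ_allow·πd³/(8DK)
F_max = 797·π·9.9³/(8·47.0·1.3297) = 2.4295e+06/499.96 = 4859.4 N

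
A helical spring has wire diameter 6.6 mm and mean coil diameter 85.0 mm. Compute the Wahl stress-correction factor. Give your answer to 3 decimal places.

C = D/d = 85.0/6.6 = 12.8788
K_W = (4C−1)/(4C−4) + 0.615/C = 50.515/47.515 + 0.0478 = 1.1109

1.111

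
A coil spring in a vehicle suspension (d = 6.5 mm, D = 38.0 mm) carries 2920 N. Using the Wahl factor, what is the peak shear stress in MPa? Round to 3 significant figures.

Spring index C = D/d = 38.0/6.5 = 5.8462
K_W = (4C−1)/(4C−4) + 0.615/C = 22.385/19.385 + 0.1052 = 1.2600
τ₀ = 8FD/(πd³) = 8·2920·38.0/(π·6.5³) = 887680/862.76 = 1028.9 MPa
τ_max = K·τ₀ = 1.2600 × 1028.9 = 1296.4 MPa

1300 MPa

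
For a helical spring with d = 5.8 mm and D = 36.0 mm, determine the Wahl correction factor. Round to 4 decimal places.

C = D/d = 36.0/5.8 = 6.2069
K_W = (4C−1)/(4C−4) + 0.615/C = 23.828/20.828 + 0.0991 = 1.2431

1.2431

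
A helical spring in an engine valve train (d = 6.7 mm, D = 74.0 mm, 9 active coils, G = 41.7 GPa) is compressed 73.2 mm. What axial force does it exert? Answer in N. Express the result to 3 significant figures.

211 N

k = Gd⁴/(8D³N_a) = (41.7×10³)(6.7⁴)/(8·74.0³·9) = 2.8801 N/mm
F = k·δ = 2.8801 × 73.2 = 210.82 N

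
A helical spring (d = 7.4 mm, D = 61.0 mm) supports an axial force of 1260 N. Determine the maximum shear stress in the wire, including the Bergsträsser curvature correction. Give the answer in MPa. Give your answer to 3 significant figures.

Spring index C = D/d = 61.0/7.4 = 8.2432
K_B = (4C+2)/(4C−3) = 34.973/29.973 = 1.1668
τ₀ = 8FD/(πd³) = 8·1260·61.0/(π·7.4³) = 614880/1273 = 483 MPa
τ_max = K·τ₀ = 1.1668 × 483 = 563.57 MPa

564 MPa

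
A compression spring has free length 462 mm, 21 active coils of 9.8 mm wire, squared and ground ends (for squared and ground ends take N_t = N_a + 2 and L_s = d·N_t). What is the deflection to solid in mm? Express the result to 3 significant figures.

237 mm

N_t = 23; L_s = 9.8·23 = 225.4 mm
δ_solid = L₀ − L_s = 462 − 225.4 = 236.6 mm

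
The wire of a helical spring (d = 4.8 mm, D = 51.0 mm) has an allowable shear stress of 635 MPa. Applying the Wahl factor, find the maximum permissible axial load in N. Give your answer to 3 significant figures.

C = D/d = 51.0/4.8 = 10.6250
K_W = (4C−1)/(4C−4) + 0.615/C = 41.500/38.500 + 0.0579 = 1.1358
τ_max = K·8FD/(πd³) → F_max = τ_allow·πd³/(8DK)
F_max = 635·π·4.8³/(8·51.0·1.1358) = 2.2062e+05/463.41 = 476.08 N

476 N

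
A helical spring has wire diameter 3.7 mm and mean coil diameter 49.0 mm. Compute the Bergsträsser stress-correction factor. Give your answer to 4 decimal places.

1.1001

C = D/d = 49.0/3.7 = 13.2432
K_B = (4C+2)/(4C−3) = 54.973/49.973 = 1.1001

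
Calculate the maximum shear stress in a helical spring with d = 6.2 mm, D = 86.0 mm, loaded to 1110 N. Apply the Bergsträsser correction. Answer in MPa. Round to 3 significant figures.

1120 MPa

Spring index C = D/d = 86.0/6.2 = 13.8710
K_B = (4C+2)/(4C−3) = 57.484/52.484 = 1.0953
τ₀ = 8FD/(πd³) = 8·1110·86.0/(π·6.2³) = 763680/748.73 = 1020 MPa
τ_max = K·τ₀ = 1.0953 × 1020 = 1117.1 MPa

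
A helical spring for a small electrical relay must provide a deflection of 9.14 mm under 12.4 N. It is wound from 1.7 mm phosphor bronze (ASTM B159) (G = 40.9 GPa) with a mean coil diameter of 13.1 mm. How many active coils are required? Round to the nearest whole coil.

14

Required rate k = F/δ = 12.4/9.14 = 1.3567 N/mm
N_a = Gd⁴/(8D³k) = (40.9×10³ × 1.7⁴)/(8 × 13.1³ × 1.3567)
    = 341601 / 24399.4 = 14 → 14 coils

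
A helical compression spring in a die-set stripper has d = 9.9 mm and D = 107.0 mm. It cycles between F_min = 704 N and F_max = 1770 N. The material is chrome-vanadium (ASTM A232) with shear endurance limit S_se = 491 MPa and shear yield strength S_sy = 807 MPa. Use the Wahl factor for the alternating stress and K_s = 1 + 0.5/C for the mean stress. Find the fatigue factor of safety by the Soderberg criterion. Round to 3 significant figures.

1.26

C = D/d = 107.0/9.9 = 10.8081; K_W = (4C−1)/(4C−4)+0.615/C = 1.1334; K_s = 1+0.5/C = 1.0463
F_a = (F_max−F_min)/2 = 533 N; F_m = (F_max+F_min)/2 = 1237 N
τ_a = K_W·8F_aD/(πd³) = 1.1334 × 149.67 = 169.64 MPa
τ_m = K_s·8F_mD/(πd³) = 1.0463 × 347.37 = 363.44 MPa
Soderberg: 1/n_f = τ_a/S_se + τ_m/S_sy = 169.64/491 + 363.44/807 = 0.34549 + 0.45035 = 0.79584
n_f = 1/0.79584 = 1.257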